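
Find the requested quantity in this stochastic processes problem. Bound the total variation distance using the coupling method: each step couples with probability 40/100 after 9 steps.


TV distance bound <= (1-delta)^n
= (1 - 0.4000)^9
= 0.6000^9
= 0.0101

0.0101


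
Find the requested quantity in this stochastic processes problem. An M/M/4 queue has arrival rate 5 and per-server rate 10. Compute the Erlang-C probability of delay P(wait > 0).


a = lambda/mu = 0.5000
rho = a/c = 0.1250
Erlang-C formula applied:
C(c,a) = 0.0018

0.0018


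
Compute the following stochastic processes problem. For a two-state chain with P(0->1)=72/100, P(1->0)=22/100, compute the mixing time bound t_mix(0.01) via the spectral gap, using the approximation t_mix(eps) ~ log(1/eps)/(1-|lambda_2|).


lambda_2 = |1 - p01 - p10| = |1 - 0.7200 - 0.2200| = 0.0600
t_mix ~ log(1/eps)/(1 - |lambda_2|)
= log(100)/(1 - 0.0600) = 4.6052/0.9400
= 4.8991

4.8991


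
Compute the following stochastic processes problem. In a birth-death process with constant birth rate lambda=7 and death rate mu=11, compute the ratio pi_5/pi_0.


For birth-death process, pi_n/pi_0 = (lambda/mu)^n
= (7/11)^5
= 0.1044

0.1044


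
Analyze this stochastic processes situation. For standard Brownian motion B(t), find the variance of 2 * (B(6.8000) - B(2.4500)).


Var(alpha*(B(t)-B(s))) = alpha^2 * (t-s)
= 2^2 * (6.8000 - 2.4500)
= 4 * 4.3500
= 17.4000

17.4000


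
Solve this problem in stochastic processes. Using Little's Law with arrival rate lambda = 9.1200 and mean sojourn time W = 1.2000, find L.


Little's Law: L = lambda * W
= 9.1200 * 1.2000
= 10.9440

10.9440


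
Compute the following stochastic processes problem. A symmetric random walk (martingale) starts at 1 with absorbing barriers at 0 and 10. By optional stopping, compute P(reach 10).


By optional stopping theorem: E(M at tau) = M(0) = 1
P(hit 10)*10 + P(hit 0)*0 = 1
P(hit 10) = (1 - 0)/(10 - 0) = 1/10 = 0.1000

0.1000


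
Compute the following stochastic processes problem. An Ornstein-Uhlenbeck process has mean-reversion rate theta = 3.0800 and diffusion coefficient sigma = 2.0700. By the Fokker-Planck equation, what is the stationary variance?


Stationary variance = sigma^2 / (2*theta)
= 2.0700^2 / (2*3.0800)
= 4.2849 / 6.1600
= 0.6956

0.6956


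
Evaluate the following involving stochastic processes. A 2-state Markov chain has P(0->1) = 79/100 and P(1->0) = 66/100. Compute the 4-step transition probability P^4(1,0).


Computing P^4 by matrix multiplication.
P = [[0.2100, 0.7900], [0.6600, 0.3400]]
After raising P to the power 4:
P^4(1,0) = 0.4365

0.4365


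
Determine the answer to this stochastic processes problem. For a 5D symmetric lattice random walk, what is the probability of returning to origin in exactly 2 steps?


P(return in 2 steps) = P(reverse first step) = 1/(2d)
= 1/10
= 0.1000

0.1000


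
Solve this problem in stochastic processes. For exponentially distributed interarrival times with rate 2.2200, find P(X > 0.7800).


P(X > t) = exp(-lambda * t)
= exp(-2.2200 * 0.7800)
= exp(-1.7316) = 0.1770

0.1770


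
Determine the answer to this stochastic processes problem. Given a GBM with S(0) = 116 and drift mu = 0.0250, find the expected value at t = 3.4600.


E[S(t)] = S(0) * exp(mu * t)
= 116 * exp(0.0250 * 3.4600)
= 116 * 1.0904
= 126.4808

126.4808


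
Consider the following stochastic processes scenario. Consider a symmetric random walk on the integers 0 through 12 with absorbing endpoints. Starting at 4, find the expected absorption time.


For symmetric RW on 0,...,N with absorbing barriers, E(i) = i*(N-i)
E(4) = 4 * 8 = 32

32


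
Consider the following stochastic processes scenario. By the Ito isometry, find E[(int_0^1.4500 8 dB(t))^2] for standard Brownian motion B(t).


By Ito isometry: E[(int f dB)^2] = int f^2 dt
= 8^2 * 1.4500
= 64 * 1.4500 = 92.8000

92.8000


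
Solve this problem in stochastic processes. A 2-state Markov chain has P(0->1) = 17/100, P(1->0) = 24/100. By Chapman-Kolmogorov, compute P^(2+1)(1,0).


P^3 = P^2 * P^1
Computing via matrix multiplication of the transition matrix.
Entry (1,0) of P^3 = 0.4651

0.4651


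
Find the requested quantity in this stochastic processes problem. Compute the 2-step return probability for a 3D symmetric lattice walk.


P(return in 2 steps) = P(reverse first step) = 1/(2d)
= 1/6
= 0.1667

0.1667


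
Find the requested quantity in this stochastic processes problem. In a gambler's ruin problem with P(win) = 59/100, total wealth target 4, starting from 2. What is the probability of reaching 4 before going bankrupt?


Gambler's ruin formula:
r = q/p = 0.4100/0.5900 = 0.6949
P(win) = (1 - r^i)/(1 - r^N)
= (1 - 0.6949^2)/(1 - 0.6949^4)
= 0.6744

0.6744


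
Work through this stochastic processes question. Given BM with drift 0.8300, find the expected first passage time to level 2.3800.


Expected first passage time = a/mu
= 2.3800/0.8300
= 2.8675

2.8675


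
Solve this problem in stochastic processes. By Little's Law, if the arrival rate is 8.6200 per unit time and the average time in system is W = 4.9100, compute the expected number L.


Little's Law: L = lambda * W
= 8.6200 * 4.9100
= 42.3242

42.3242


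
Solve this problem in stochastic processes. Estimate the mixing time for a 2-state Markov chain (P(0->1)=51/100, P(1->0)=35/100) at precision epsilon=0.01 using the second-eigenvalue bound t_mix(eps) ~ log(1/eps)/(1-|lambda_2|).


lambda_2 = |1 - p01 - p10| = |1 - 0.5100 - 0.3500| = 0.1400
t_mix ~ log(1/eps)/(1 - |lambda_2|)
= log(100)/(1 - 0.1400) = 4.6052/0.8600
= 5.3548

5.3548


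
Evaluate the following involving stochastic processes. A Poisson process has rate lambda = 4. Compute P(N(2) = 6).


P(N(t)=k) = (lambda*t)^k * exp(-lambda*t) / k!
lambda*t = 8
= 8^6 * exp(-8) / 6!
= 262144 * 3.3546e-04 / 720
= 0.1221

0.1221


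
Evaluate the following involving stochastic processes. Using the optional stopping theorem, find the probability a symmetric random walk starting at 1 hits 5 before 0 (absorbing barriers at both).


By optional stopping theorem: E(M at tau) = M(0) = 1
P(hit 5)*5 + P(hit 0)*0 = 1
P(hit 5) = (1 - 0)/(5 - 0) = 1/5 = 0.2000

0.2000


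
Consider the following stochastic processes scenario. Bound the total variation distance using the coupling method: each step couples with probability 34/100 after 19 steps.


TV distance bound <= (1-delta)^n
= (1 - 0.3400)^19
= 0.6600^19
= 3.7268e-04

3.7268e-04


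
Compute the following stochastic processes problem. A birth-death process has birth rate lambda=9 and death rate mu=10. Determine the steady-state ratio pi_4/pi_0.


For birth-death process, pi_n/pi_0 = (lambda/mu)^n
= (9/10)^4
= 0.6561

0.6561


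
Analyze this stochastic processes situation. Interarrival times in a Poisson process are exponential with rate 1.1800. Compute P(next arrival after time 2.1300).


P(X > t) = exp(-lambda * t)
= exp(-1.1800 * 2.1300)
= exp(-2.5134) = 0.0810

0.0810


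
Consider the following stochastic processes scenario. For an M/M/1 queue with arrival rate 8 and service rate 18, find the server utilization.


rho = lambda/mu
= 8/18
= 0.4444

0.4444


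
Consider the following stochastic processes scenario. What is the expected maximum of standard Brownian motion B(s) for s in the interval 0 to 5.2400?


E(max B(s)) = sqrt(2t/pi)
= sqrt(2*5.2400/pi)
= sqrt(3.3359)
= 1.8264

1.8264


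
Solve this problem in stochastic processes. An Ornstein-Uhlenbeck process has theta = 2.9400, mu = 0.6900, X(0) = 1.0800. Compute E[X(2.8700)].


E[X(t)] = mu + (X(0) - mu)*exp(-theta*t)
= 0.6900 + (1.0800 - 0.6900)*exp(-2.9400*2.8700)
= 0.6900 + 0.3900 * 2.1653e-04
= 0.6901

0.6901


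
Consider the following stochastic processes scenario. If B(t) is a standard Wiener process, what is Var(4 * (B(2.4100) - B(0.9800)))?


Var(alpha*(B(t)-B(s))) = alpha^2 * (t-s)
= 4^2 * (2.4100 - 0.9800)
= 16 * 1.4300
= 22.8800

22.8800


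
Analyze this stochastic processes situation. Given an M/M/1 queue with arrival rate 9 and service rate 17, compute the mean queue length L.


rho = 9/17 = 0.5294
L = rho/(1-rho)
= 0.5294/0.4706
= 1.1250

1.1250


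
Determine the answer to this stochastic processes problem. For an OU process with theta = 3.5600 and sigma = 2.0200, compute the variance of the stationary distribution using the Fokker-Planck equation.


Stationary variance = sigma^2 / (2*theta)
= 2.0200^2 / (2*3.5600)
= 4.0804 / 7.1200
= 0.5731

0.5731


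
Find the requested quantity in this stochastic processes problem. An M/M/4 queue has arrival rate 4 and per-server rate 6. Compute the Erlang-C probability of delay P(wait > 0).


a = lambda/mu = 0.6667
rho = a/c = 0.1667
Erlang-C formula applied:
C(c,a) = 0.0051

0.0051


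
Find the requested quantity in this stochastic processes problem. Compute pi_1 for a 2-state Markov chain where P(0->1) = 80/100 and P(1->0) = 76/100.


Stationary distribution: pi_0 = p10/(p01+p10), pi_1 = p01/(p01+p10)
p01 = 0.8000, p10 = 0.7600
pi_1 = 0.5128

0.5128


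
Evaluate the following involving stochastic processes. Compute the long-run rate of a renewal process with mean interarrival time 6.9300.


Long-run renewal rate = 1/E(X)
= 1/6.9300
= 0.1443

0.1443


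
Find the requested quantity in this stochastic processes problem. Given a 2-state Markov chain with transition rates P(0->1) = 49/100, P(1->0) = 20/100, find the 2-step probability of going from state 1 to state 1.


Computing P^2 by matrix multiplication.
P = [[0.5100, 0.4900], [0.2000, 0.8000]]
After raising P to the power 2:
P^2(1,1) = 0.7380

0.7380


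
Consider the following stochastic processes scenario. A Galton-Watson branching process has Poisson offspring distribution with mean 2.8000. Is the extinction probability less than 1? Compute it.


Since mu = 2.8000 > 1, extinction prob q < 1.
Solve s = exp(mu*(s-1)) iteratively.
q = 0.0750

0.0750


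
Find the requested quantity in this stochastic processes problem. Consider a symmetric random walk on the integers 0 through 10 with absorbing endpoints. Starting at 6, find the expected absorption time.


For symmetric RW on 0,...,N with absorbing barriers, E(i) = i*(N-i)
E(6) = 6 * 4 = 24

24


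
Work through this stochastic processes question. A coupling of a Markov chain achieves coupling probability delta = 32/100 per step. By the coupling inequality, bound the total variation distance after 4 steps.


TV distance bound <= (1-delta)^n
= (1 - 0.3200)^4
= 0.6800^4
= 0.2138

0.2138


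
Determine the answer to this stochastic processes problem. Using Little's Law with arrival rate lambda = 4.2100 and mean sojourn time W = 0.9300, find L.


Little's Law: L = lambda * W
= 4.2100 * 0.9300
= 3.9153

3.9153


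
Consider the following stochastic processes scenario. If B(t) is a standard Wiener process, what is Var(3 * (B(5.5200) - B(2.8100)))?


Var(alpha*(B(t)-B(s))) = alpha^2 * (t-s)
= 3^2 * (5.5200 - 2.8100)
= 9 * 2.7100
= 24.3900

24.3900


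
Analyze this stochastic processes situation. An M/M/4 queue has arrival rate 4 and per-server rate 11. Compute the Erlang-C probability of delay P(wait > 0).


a = lambda/mu = 0.3636
rho = a/c = 0.0909
Erlang-C formula applied:
C(c,a) = 5.5708e-04

5.5708e-04


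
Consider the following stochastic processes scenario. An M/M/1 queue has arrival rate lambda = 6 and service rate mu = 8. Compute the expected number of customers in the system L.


rho = 6/8 = 0.7500
L = rho/(1-rho)
= 0.7500/0.2500
= 3.0000

3.0000


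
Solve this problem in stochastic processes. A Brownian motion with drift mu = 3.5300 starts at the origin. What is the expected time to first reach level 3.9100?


Expected first passage time = a/mu
= 3.9100/3.5300
= 1.1076

1.1076


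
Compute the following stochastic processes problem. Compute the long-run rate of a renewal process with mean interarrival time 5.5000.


Long-run renewal rate = 1/E(X)
= 1/5.5000
= 0.1818

0.1818


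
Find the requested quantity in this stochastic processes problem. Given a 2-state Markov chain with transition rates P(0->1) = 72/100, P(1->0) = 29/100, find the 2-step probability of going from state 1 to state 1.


Computing P^2 by matrix multiplication.
P = [[0.2800, 0.7200], [0.2900, 0.7100]]
After raising P to the power 2:
P^2(1,1) = 0.7129

0.7129


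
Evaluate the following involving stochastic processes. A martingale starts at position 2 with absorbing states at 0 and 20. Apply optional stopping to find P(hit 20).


By optional stopping theorem: E(M at tau) = M(0) = 2
P(hit 20)*20 + P(hit 0)*0 = 2
P(hit 20) = (2 - 0)/(20 - 0) = 1/10 = 0.1000

0.1000


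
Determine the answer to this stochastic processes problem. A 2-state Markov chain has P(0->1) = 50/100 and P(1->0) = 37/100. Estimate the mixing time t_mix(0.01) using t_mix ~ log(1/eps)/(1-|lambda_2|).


lambda_2 = |1 - p01 - p10| = |1 - 0.5000 - 0.3700| = 0.1300
t_mix ~ log(1/eps)/(1 - |lambda_2|)
= log(100)/(1 - 0.1300) = 4.6052/0.8700
= 5.2933

5.2933


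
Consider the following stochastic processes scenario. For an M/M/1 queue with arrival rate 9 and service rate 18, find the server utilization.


rho = lambda/mu
= 9/18
= 0.5000

0.5000


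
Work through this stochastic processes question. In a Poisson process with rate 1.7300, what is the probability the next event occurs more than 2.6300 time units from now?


P(X > t) = exp(-lambda * t)
= exp(-1.7300 * 2.6300)
= exp(-4.5499) = 0.0106

0.0106


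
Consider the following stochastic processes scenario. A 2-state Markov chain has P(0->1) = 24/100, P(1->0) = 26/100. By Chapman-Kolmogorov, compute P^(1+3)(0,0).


P^4 = P^1 * P^3
Computing via matrix multiplication of the transition matrix.
Entry (0,0) of P^4 = 0.5500

0.5500


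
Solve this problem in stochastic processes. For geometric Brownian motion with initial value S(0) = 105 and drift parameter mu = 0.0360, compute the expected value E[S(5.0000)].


E[S(t)] = S(0) * exp(mu * t)
= 105 * exp(0.0360 * 5.0000)
= 105 * 1.1972
= 125.7078

125.7078


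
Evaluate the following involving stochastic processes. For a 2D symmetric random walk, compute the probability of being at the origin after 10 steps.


P = C(10,5)^2 / 4^10
= 252^2 / 1048576
= 63504 / 1048576
= 0.0606

0.0606


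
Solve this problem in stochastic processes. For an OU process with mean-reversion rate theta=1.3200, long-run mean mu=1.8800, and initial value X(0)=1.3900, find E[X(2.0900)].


E[X(t)] = mu + (X(0) - mu)*exp(-theta*t)
= 1.8800 + (1.3900 - 1.8800)*exp(-1.3200*2.0900)
= 1.8800 + -0.4900 * 0.0634
= 1.8489

1.8489


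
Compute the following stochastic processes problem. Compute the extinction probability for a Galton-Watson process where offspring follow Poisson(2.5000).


Since mu = 2.5000 > 1, extinction prob q < 1.
Solve s = exp(mu*(s-1)) iteratively.
q = 0.1074

0.1074


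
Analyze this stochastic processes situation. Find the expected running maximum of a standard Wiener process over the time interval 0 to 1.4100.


E(max B(s)) = sqrt(2t/pi)
= sqrt(2*1.4100/pi)
= sqrt(0.8976)
= 0.9474

0.9474


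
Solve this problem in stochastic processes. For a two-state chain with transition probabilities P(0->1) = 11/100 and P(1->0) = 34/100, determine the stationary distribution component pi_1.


Stationary distribution: pi_0 = p10/(p01+p10), pi_1 = p01/(p01+p10)
p01 = 0.1100, p10 = 0.3400
pi_1 = 0.2444

0.2444


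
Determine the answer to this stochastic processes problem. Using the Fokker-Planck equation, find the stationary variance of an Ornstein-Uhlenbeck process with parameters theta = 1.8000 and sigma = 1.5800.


Stationary variance = sigma^2 / (2*theta)
= 1.5800^2 / (2*1.8000)
= 2.4964 / 3.6000
= 0.6934

0.6934


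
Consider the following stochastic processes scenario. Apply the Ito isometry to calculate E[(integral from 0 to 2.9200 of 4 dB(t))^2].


By Ito isometry: E[(int f dB)^2] = int f^2 dt
= 4^2 * 2.9200
= 16 * 2.9200 = 46.7200

46.7200


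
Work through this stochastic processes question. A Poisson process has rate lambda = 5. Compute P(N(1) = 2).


P(N(t)=k) = (lambda*t)^k * exp(-lambda*t) / k!
lambda*t = 5
= 5^2 * exp(-5) / 2!
= 25 * 0.0067 / 2
= 0.0842

0.0842


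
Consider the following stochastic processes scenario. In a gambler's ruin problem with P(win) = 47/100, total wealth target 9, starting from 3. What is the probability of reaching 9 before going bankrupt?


Gambler's ruin formula:
r = q/p = 0.5300/0.4700 = 1.1277
P(win) = (1 - r^i)/(1 - r^N)
= (1 - 1.1277^3)/(1 - 1.1277^9)
= 0.2227

0.2227


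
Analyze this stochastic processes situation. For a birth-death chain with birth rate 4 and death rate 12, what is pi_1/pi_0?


For birth-death process, pi_n/pi_0 = (lambda/mu)^n
= (4/12)^1
= 0.3333

0.3333


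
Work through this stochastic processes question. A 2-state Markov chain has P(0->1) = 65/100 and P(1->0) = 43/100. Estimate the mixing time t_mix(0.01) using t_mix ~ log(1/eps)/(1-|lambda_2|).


lambda_2 = |1 - p01 - p10| = |1 - 0.6500 - 0.4300| = 0.0800
t_mix ~ log(1/eps)/(1 - |lambda_2|)
= log(100)/(1 - 0.0800) = 4.6052/0.9200
= 5.0056

5.0056


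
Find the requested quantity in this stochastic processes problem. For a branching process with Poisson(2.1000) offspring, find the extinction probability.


Since mu = 2.1000 > 1, extinction prob q < 1.
Solve s = exp(mu*(s-1)) iteratively.
q = 0.1779

0.1779


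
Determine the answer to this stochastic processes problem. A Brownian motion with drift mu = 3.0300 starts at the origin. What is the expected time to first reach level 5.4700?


Expected first passage time = a/mu
= 5.4700/3.0300
= 1.8053

1.8053


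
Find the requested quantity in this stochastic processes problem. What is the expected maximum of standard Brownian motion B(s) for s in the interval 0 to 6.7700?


E(max B(s)) = sqrt(2t/pi)
= sqrt(2*6.7700/pi)
= sqrt(4.3099)
= 2.0760

2.0760


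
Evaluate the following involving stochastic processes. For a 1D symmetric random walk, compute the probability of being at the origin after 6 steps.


P(S(6) = 0) = C(6,3) / 4^3
= 20 / 64
= 0.3125

0.3125


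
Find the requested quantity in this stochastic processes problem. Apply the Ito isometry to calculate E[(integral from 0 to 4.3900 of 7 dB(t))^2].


By Ito isometry: E[(int f dB)^2] = int f^2 dt
= 7^2 * 4.3900
= 49 * 4.3900 = 215.1100

215.1100


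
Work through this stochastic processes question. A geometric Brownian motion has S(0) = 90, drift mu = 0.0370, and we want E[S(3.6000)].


E[S(t)] = S(0) * exp(mu * t)
= 90 * exp(0.0370 * 3.6000)
= 90 * 1.1425
= 102.8231

102.8231


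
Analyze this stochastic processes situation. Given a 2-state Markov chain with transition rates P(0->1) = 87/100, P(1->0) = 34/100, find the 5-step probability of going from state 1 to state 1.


Computing P^5 by matrix multiplication.
P = [[0.1300, 0.8700], [0.3400, 0.6600]]
After raising P to the power 5:
P^5(1,1) = 0.7189

0.7189


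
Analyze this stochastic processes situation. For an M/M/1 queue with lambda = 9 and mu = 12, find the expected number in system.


rho = 9/12 = 0.7500
L = rho/(1-rho)
= 0.7500/0.2500
= 3.0000

3.0000


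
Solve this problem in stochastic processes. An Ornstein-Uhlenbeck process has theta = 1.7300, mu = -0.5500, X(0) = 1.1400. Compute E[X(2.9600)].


E[X(t)] = mu + (X(0) - mu)*exp(-theta*t)
= -0.5500 + (1.1400 - -0.5500)*exp(-1.7300*2.9600)
= -0.5500 + 1.6900 * 0.0060
= -0.5399

-0.5399


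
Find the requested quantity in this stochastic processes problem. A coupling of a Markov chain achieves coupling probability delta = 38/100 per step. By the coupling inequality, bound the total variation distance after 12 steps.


TV distance bound <= (1-delta)^n
= (1 - 0.3800)^12
= 0.6200^12
= 0.0032

0.0032


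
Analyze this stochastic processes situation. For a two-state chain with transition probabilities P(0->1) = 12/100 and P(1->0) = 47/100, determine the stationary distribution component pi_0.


Stationary distribution: pi_0 = p10/(p01+p10), pi_1 = p01/(p01+p10)
p01 = 0.1200, p10 = 0.4700
pi_0 = 0.7966

0.7966


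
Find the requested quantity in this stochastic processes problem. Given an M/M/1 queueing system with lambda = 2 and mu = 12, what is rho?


rho = lambda/mu
= 2/12
= 0.1667

0.1667


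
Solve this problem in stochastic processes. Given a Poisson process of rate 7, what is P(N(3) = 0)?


P(N(t)=k) = (lambda*t)^k * exp(-lambda*t) / k!
lambda*t = 21
= 21^0 * exp(-21) / 0!
= 1 * 7.5826e-10 / 1
= 7.5826e-10

7.5826e-10


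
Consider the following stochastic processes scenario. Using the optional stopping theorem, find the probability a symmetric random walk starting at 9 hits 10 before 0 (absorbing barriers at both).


By optional stopping theorem: E(M at tau) = M(0) = 9
P(hit 10)*10 + P(hit 0)*0 = 9
P(hit 10) = (9 - 0)/(10 - 0) = 9/10 = 0.9000

0.9000


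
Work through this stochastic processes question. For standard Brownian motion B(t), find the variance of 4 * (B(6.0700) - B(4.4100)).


Var(alpha*(B(t)-B(s))) = alpha^2 * (t-s)
= 4^2 * (6.0700 - 4.4100)
= 16 * 1.6600
= 26.5600

26.5600


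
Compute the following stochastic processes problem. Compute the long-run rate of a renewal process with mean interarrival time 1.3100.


Long-run renewal rate = 1/E(X)
= 1/1.3100
= 0.7634

0.7634


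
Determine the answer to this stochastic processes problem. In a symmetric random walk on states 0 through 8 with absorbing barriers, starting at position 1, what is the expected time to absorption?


For symmetric RW on 0,...,N with absorbing barriers, E(i) = i*(N-i)
E(1) = 1 * 7 = 7

7


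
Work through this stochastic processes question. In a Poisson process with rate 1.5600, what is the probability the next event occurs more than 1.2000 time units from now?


P(X > t) = exp(-lambda * t)
= exp(-1.5600 * 1.2000)
= exp(-1.8720) = 0.1538

0.1538


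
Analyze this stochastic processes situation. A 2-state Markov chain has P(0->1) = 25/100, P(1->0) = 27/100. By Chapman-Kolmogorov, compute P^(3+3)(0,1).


P^6 = P^3 * P^3
Computing via matrix multiplication of the transition matrix.
Entry (0,1) of P^6 = 0.4749

0.4749


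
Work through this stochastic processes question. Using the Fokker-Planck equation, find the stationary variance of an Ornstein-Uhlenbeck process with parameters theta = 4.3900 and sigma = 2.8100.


Stationary variance = sigma^2 / (2*theta)
= 2.8100^2 / (2*4.3900)
= 7.8961 / 8.7800
= 0.8993

0.8993


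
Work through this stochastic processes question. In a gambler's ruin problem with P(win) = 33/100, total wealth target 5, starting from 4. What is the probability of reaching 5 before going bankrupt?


Gambler's ruin formula:
r = q/p = 0.6700/0.3300 = 2.0303
P(win) = (1 - r^i)/(1 - r^N)
= (1 - 2.0303^4)/(1 - 2.0303^5)
= 0.4774

0.4774


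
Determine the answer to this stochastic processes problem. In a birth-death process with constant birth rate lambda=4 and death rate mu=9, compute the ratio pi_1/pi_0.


For birth-death process, pi_n/pi_0 = (lambda/mu)^n
= (4/9)^1
= 0.4444

0.4444


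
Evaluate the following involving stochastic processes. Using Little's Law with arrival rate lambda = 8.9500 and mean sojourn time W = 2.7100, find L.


Little's Law: L = lambda * W
= 8.9500 * 2.7100
= 24.2545

24.2545


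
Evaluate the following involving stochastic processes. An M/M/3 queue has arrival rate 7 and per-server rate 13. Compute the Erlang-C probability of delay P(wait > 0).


a = lambda/mu = 0.5385
rho = a/c = 0.1795
Erlang-C formula applied:
C(c,a) = 0.0185

0.0185


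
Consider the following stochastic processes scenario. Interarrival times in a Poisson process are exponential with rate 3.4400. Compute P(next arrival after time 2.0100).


P(X > t) = exp(-lambda * t)
= exp(-3.4400 * 2.0100)
= exp(-6.9144) = 9.9338e-04

9.9338e-04


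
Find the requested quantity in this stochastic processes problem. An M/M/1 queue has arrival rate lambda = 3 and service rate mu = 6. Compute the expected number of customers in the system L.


rho = 3/6 = 0.5000
L = rho/(1-rho)
= 0.5000/0.5000
= 1.0000

1.0000


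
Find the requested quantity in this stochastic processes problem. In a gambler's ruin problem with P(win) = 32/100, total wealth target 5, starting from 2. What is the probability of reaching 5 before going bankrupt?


Gambler's ruin formula:
r = q/p = 0.6800/0.3200 = 2.1250
P(win) = (1 - r^i)/(1 - r^N)
= (1 - 2.1250^2)/(1 - 2.1250^5)
= 0.0831

0.0831


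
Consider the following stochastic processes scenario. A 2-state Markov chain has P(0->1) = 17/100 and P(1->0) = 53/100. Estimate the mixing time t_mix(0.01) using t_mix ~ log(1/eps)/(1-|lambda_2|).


lambda_2 = |1 - p01 - p10| = |1 - 0.1700 - 0.5300| = 0.3000
t_mix ~ log(1/eps)/(1 - |lambda_2|)
= log(100)/(1 - 0.3000) = 4.6052/0.7000
= 6.5788

6.5788


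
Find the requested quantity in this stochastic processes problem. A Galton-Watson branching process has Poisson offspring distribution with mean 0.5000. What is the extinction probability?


Since mu = 0.5000 <= 1, extinction probability = 1.

1.0000


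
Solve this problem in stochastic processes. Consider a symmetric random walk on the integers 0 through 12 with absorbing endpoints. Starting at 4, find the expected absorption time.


For symmetric RW on 0,...,N with absorbing barriers, E(i) = i*(N-i)
E(4) = 4 * 8 = 32

32


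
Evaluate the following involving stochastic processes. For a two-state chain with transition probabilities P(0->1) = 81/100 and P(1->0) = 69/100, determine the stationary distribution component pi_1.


Stationary distribution: pi_0 = p10/(p01+p10), pi_1 = p01/(p01+p10)
p01 = 0.8100, p10 = 0.6900
pi_1 = 0.5400

0.5400


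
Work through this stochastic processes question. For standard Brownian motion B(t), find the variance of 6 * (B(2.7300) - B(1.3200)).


Var(alpha*(B(t)-B(s))) = alpha^2 * (t-s)
= 6^2 * (2.7300 - 1.3200)
= 36 * 1.4100
= 50.7600

50.7600


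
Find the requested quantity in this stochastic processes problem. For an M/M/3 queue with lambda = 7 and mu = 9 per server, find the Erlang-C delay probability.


a = lambda/mu = 0.7778
rho = a/c = 0.2593
Erlang-C formula applied:
C(c,a) = 0.0484

0.0484


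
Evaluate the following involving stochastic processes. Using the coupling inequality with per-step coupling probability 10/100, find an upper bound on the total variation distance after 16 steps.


TV distance bound <= (1-delta)^n
= (1 - 0.1000)^16
= 0.9000^16
= 0.1853

0.1853


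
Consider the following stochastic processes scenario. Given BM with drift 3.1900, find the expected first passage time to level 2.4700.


Expected first passage time = a/mu
= 2.4700/3.1900
= 0.7743

0.7743


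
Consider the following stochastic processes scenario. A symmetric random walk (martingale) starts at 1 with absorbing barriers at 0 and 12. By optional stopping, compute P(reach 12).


By optional stopping theorem: E(M at tau) = M(0) = 1
P(hit 12)*12 + P(hit 0)*0 = 1
P(hit 12) = (1 - 0)/(12 - 0) = 1/12 = 0.0833

0.0833


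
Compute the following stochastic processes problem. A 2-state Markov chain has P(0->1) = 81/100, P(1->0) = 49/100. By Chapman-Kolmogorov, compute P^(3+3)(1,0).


P^6 = P^3 * P^3
Computing via matrix multiplication of the transition matrix.
Entry (1,0) of P^6 = 0.3766

0.3766


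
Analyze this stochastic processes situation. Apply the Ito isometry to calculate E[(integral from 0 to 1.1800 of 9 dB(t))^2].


By Ito isometry: E[(int f dB)^2] = int f^2 dt
= 9^2 * 1.1800
= 81 * 1.1800 = 95.5800

95.5800


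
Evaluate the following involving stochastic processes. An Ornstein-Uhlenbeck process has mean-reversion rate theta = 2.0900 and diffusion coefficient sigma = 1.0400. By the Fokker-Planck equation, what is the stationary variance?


Stationary variance = sigma^2 / (2*theta)
= 1.0400^2 / (2*2.0900)
= 1.0816 / 4.1800
= 0.2588

0.2588


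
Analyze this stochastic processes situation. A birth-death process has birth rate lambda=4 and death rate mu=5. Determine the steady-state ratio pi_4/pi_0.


For birth-death process, pi_n/pi_0 = (lambda/mu)^n
= (4/5)^4
= 0.4096

0.4096


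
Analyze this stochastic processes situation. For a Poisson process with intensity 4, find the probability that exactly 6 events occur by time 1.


P(N(t)=k) = (lambda*t)^k * exp(-lambda*t) / k!
lambda*t = 4
= 4^6 * exp(-4) / 6!
= 4096 * 0.0183 / 720
= 0.1042

0.1042


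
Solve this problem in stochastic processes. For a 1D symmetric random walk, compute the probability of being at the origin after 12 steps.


P(S(12) = 0) = C(12,6) / 4^6
= 924 / 4096
= 0.2256

0.2256


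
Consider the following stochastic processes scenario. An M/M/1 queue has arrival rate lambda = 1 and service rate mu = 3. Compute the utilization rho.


rho = lambda/mu
= 1/3
= 0.3333

0.3333


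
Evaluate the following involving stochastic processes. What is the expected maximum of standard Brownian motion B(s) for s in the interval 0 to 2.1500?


E(max B(s)) = sqrt(2t/pi)
= sqrt(2*2.1500/pi)
= sqrt(1.3687)
= 1.1699

1.1699


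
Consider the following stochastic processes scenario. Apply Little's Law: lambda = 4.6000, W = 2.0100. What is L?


Little's Law: L = lambda * W
= 4.6000 * 2.0100
= 9.2460

9.2460


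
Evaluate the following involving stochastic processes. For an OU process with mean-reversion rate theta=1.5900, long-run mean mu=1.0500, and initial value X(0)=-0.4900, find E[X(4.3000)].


E[X(t)] = mu + (X(0) - mu)*exp(-theta*t)
= 1.0500 + (-0.4900 - 1.0500)*exp(-1.5900*4.3000)
= 1.0500 + -1.5400 * 0.0011
= 1.0483

1.0483


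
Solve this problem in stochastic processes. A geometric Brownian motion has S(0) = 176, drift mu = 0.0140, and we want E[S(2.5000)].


E[S(t)] = S(0) * exp(mu * t)
= 176 * exp(0.0140 * 2.5000)
= 176 * 1.0356
= 182.2691

182.2691


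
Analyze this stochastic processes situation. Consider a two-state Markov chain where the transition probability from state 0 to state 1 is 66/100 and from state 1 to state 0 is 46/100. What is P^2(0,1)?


Computing P^2 by matrix multiplication.
P = [[0.3400, 0.6600], [0.4600, 0.5400]]
After raising P to the power 2:
P^2(0,1) = 0.5808

0.5808


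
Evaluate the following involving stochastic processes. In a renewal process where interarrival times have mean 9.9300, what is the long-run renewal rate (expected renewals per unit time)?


Long-run renewal rate = 1/E(X)
= 1/9.9300
= 0.1007

0.1007


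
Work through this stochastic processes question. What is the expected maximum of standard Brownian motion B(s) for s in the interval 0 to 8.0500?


E(max B(s)) = sqrt(2t/pi)
= sqrt(2*8.0500/pi)
= sqrt(5.1248)
= 2.2638

2.2638


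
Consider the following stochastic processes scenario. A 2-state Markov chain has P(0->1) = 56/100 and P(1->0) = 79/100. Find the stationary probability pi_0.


Stationary distribution: pi_0 = p10/(p01+p10), pi_1 = p01/(p01+p10)
p01 = 0.5600, p10 = 0.7900
pi_0 = 0.5852

0.5852


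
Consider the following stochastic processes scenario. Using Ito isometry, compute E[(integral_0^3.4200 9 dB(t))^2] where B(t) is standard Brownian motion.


By Ito isometry: E[(int f dB)^2] = int f^2 dt
= 9^2 * 3.4200
= 81 * 3.4200 = 277.0200

277.0200


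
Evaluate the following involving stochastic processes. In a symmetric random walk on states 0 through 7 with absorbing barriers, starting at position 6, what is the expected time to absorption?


For symmetric RW on 0,...,N with absorbing barriers, E(i) = i*(N-i)
E(6) = 6 * 1 = 6

6


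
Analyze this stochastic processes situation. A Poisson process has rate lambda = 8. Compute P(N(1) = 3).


P(N(t)=k) = (lambda*t)^k * exp(-lambda*t) / k!
lambda*t = 8
= 8^3 * exp(-8) / 3!
= 512 * 3.3546e-04 / 6
= 0.0286

0.0286


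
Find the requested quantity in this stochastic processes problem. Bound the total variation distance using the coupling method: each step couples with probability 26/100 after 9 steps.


TV distance bound <= (1-delta)^n
= (1 - 0.2600)^9
= 0.7400^9
= 0.0665

0.0665


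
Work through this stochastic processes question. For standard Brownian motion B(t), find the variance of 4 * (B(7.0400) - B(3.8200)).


Var(alpha*(B(t)-B(s))) = alpha^2 * (t-s)
= 4^2 * (7.0400 - 3.8200)
= 16 * 3.2200
= 51.5200

51.5200


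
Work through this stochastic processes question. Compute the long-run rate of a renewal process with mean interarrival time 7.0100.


Long-run renewal rate = 1/E(X)
= 1/7.0100
= 0.1427

0.1427


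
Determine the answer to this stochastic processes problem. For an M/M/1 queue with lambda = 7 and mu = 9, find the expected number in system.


rho = 7/9 = 0.7778
L = rho/(1-rho)
= 0.7778/0.2222
= 3.5000

3.5000


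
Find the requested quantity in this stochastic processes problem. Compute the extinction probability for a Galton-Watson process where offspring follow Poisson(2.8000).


Since mu = 2.8000 > 1, extinction prob q < 1.
Solve s = exp(mu*(s-1)) iteratively.
q = 0.0750

0.0750


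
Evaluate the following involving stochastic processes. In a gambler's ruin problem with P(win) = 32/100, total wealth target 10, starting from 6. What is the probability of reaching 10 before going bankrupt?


Gambler's ruin formula:
r = q/p = 0.6800/0.3200 = 2.1250
P(win) = (1 - r^i)/(1 - r^N)
= (1 - 2.1250^6)/(1 - 2.1250^10)
= 0.0485

0.0485


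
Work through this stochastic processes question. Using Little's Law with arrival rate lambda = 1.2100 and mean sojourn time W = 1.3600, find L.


Little's Law: L = lambda * W
= 1.2100 * 1.3600
= 1.6456

1.6456


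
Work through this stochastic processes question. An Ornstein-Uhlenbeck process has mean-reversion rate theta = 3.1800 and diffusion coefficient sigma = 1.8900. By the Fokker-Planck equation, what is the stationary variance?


Stationary variance = sigma^2 / (2*theta)
= 1.8900^2 / (2*3.1800)
= 3.5721 / 6.3600
= 0.5617

0.5617


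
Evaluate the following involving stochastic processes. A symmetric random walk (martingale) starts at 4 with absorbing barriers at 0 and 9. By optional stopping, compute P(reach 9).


By optional stopping theorem: E(M at tau) = M(0) = 4
P(hit 9)*9 + P(hit 0)*0 = 4
P(hit 9) = (4 - 0)/(9 - 0) = 4/9 = 0.4444

0.4444


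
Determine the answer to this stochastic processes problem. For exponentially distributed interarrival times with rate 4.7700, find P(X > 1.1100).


P(X > t) = exp(-lambda * t)
= exp(-4.7700 * 1.1100)
= exp(-5.2947) = 0.0050

0.0050


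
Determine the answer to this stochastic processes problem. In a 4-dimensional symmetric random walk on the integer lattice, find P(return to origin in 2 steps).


P(return in 2 steps) = P(reverse first step) = 1/(2d)
= 1/8
= 0.1250

0.1250


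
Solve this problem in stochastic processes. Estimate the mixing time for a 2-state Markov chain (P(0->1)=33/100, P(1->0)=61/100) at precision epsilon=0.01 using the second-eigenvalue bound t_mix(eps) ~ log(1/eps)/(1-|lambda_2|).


lambda_2 = |1 - p01 - p10| = |1 - 0.3300 - 0.6100| = 0.0600
t_mix ~ log(1/eps)/(1 - |lambda_2|)
= log(100)/(1 - 0.0600) = 4.6052/0.9400
= 4.8991

4.8991


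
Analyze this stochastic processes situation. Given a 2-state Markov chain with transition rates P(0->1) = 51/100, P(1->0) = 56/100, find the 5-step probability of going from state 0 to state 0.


Computing P^5 by matrix multiplication.
P = [[0.4900, 0.5100], [0.5600, 0.4400]]
After raising P to the power 5:
P^5(0,0) = 0.5234

0.5234


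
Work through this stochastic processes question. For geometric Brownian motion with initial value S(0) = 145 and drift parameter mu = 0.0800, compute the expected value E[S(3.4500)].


E[S(t)] = S(0) * exp(mu * t)
= 145 * exp(0.0800 * 3.4500)
= 145 * 1.3178
= 191.0879

191.0879


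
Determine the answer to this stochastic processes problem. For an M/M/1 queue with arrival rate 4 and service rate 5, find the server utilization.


rho = lambda/mu
= 4/5
= 0.8000

0.8000


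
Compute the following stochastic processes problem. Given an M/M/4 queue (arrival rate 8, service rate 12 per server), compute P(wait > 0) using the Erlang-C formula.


a = lambda/mu = 0.6667
rho = a/c = 0.1667
Erlang-C formula applied:
C(c,a) = 0.0051

0.0051


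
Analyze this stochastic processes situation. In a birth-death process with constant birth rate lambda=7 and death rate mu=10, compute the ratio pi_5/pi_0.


For birth-death process, pi_n/pi_0 = (lambda/mu)^n
= (7/10)^5
= 0.1681

0.1681


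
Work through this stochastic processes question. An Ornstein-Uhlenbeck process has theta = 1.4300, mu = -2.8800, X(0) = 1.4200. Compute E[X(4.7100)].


E[X(t)] = mu + (X(0) - mu)*exp(-theta*t)
= -2.8800 + (1.4200 - -2.8800)*exp(-1.4300*4.7100)
= -2.8800 + 4.3000 * 0.0012
= -2.8749

-2.8749


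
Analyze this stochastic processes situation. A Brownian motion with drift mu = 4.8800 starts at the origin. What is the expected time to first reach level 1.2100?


Expected first passage time = a/mu
= 1.2100/4.8800
= 0.2480

0.2480


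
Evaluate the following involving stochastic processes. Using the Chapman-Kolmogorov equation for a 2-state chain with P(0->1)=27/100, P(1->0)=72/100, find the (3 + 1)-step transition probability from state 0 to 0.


P^4 = P^3 * P^1
Computing via matrix multiplication of the transition matrix.
Entry (0,0) of P^4 = 0.7273

0.7273


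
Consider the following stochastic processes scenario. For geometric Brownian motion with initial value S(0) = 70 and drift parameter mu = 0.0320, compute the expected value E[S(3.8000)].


E[S(t)] = S(0) * exp(mu * t)
= 70 * exp(0.0320 * 3.8000)
= 70 * 1.1293
= 79.0512

79.0512


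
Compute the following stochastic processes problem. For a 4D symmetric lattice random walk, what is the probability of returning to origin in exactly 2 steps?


P(return in 2 steps) = P(reverse first step) = 1/(2d)
= 1/8
= 0.1250

0.1250


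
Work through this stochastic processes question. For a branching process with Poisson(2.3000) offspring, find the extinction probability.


Since mu = 2.3000 > 1, extinction prob q < 1.
Solve s = exp(mu*(s-1)) iteratively.
q = 0.1376

0.1376


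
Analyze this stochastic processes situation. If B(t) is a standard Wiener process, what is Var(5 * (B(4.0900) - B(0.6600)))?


Var(alpha*(B(t)-B(s))) = alpha^2 * (t-s)
= 5^2 * (4.0900 - 0.6600)
= 25 * 3.4300
= 85.7500

85.7500


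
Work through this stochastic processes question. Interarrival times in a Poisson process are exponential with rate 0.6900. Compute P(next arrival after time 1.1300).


P(X > t) = exp(-lambda * t)
= exp(-0.6900 * 1.1300)
= exp(-0.7797) = 0.4585

0.4585


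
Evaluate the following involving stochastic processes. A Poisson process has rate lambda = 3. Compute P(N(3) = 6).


P(N(t)=k) = (lambda*t)^k * exp(-lambda*t) / k!
lambda*t = 9
= 9^6 * exp(-9) / 6!
= 531441 * 1.2341e-04 / 720
= 0.0911

0.0911


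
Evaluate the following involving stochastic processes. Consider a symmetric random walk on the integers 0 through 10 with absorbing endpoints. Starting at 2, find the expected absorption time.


For symmetric RW on 0,...,N with absorbing barriers, E(i) = i*(N-i)
E(2) = 2 * 8 = 16

16


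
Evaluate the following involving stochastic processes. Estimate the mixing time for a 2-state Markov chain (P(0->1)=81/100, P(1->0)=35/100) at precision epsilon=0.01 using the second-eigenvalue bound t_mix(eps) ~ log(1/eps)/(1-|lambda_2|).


lambda_2 = |1 - p01 - p10| = |1 - 0.8100 - 0.3500| = 0.1600
t_mix ~ log(1/eps)/(1 - |lambda_2|)
= log(100)/(1 - 0.1600) = 4.6052/0.8400
= 5.4823

5.4823


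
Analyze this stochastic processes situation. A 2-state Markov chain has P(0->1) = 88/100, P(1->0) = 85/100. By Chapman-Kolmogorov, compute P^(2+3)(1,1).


P^5 = P^2 * P^3
Computing via matrix multiplication of the transition matrix.
Entry (1,1) of P^5 = 0.4068

0.4068
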